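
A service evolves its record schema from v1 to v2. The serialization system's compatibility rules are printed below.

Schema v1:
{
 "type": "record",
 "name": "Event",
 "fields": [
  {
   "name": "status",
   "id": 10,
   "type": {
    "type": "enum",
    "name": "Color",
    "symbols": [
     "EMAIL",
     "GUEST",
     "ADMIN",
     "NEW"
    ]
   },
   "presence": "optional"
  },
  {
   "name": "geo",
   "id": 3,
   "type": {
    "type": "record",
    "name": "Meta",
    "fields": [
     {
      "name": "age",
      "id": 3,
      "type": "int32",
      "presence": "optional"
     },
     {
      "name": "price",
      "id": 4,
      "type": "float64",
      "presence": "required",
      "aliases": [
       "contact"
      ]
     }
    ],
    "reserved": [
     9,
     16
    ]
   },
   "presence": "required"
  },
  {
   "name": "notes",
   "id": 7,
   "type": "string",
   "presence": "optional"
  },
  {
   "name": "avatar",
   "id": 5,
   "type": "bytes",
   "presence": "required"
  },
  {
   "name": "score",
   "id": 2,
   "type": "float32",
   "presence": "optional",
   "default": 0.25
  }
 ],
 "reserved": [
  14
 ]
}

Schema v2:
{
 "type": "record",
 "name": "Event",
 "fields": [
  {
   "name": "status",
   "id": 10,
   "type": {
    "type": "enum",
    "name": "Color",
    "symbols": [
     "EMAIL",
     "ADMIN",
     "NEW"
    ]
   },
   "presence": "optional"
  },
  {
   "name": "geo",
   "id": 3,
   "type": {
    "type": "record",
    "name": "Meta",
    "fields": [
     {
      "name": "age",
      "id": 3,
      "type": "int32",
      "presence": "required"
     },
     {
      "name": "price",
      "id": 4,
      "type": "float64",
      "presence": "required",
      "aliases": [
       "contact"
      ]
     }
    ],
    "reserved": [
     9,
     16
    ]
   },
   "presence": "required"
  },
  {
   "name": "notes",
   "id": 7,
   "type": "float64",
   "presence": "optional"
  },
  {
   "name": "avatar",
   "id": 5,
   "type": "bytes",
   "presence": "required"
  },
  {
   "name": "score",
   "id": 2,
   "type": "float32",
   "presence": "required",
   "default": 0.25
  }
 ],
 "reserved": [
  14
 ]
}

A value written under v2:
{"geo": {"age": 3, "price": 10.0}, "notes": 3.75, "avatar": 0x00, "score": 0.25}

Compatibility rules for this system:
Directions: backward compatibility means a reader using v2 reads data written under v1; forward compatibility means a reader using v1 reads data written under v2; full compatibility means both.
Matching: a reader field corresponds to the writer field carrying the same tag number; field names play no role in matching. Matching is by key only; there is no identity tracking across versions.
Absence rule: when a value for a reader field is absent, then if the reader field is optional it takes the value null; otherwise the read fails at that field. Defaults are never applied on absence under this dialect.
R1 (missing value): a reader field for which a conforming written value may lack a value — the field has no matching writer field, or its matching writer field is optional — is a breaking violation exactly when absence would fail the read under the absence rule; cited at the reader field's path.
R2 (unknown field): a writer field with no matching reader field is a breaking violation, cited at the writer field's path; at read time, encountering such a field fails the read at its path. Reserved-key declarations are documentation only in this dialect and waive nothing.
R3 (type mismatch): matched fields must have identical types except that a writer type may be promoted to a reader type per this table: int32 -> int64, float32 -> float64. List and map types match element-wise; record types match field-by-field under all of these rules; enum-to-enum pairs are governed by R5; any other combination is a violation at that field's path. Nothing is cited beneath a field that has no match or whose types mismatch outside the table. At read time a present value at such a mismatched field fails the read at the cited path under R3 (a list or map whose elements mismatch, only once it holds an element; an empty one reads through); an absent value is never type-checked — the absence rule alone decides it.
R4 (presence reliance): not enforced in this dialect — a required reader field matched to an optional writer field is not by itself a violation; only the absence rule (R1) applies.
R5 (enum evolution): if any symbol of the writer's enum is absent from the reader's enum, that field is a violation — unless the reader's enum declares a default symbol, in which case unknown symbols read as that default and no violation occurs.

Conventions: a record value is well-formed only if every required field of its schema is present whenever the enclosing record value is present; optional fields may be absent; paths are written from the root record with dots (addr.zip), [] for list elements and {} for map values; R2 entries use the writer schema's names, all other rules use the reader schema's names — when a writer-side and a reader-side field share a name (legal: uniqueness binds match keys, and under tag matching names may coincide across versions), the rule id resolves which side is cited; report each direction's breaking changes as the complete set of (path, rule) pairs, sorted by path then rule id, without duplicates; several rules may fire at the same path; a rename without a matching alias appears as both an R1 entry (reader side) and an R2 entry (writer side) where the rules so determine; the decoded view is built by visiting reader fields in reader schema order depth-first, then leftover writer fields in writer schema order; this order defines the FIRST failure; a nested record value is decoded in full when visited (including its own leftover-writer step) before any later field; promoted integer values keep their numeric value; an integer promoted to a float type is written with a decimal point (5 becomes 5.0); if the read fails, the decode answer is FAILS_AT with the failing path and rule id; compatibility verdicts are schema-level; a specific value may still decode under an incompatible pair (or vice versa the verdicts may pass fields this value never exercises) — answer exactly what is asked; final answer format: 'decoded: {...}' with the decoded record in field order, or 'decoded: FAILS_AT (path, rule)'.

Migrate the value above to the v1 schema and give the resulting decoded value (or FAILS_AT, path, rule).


decoded: FAILS_AT (notes, R3)

the writer's type comes first in each Event pair
decoding the Event value with the v1 reader:
  status := null (absent, optional -> null)
  geo.age := 3
  geo.price := 10.0
  read fails at notes under R3
  => FAILS_AT (notes, R3)
ruling out the remaining Event differences:
  enum Color (field status in record Event): symbol GUEST removed -> schema-level compatibility only; this Event value's decode is unchanged
  field score in record Event: optional changed to required -> schema-level compatibility only; this Event value's decode is unchanged
  field age in record Meta: optional changed to required -> schema-level compatibility only; this Event value's decode is unchanged


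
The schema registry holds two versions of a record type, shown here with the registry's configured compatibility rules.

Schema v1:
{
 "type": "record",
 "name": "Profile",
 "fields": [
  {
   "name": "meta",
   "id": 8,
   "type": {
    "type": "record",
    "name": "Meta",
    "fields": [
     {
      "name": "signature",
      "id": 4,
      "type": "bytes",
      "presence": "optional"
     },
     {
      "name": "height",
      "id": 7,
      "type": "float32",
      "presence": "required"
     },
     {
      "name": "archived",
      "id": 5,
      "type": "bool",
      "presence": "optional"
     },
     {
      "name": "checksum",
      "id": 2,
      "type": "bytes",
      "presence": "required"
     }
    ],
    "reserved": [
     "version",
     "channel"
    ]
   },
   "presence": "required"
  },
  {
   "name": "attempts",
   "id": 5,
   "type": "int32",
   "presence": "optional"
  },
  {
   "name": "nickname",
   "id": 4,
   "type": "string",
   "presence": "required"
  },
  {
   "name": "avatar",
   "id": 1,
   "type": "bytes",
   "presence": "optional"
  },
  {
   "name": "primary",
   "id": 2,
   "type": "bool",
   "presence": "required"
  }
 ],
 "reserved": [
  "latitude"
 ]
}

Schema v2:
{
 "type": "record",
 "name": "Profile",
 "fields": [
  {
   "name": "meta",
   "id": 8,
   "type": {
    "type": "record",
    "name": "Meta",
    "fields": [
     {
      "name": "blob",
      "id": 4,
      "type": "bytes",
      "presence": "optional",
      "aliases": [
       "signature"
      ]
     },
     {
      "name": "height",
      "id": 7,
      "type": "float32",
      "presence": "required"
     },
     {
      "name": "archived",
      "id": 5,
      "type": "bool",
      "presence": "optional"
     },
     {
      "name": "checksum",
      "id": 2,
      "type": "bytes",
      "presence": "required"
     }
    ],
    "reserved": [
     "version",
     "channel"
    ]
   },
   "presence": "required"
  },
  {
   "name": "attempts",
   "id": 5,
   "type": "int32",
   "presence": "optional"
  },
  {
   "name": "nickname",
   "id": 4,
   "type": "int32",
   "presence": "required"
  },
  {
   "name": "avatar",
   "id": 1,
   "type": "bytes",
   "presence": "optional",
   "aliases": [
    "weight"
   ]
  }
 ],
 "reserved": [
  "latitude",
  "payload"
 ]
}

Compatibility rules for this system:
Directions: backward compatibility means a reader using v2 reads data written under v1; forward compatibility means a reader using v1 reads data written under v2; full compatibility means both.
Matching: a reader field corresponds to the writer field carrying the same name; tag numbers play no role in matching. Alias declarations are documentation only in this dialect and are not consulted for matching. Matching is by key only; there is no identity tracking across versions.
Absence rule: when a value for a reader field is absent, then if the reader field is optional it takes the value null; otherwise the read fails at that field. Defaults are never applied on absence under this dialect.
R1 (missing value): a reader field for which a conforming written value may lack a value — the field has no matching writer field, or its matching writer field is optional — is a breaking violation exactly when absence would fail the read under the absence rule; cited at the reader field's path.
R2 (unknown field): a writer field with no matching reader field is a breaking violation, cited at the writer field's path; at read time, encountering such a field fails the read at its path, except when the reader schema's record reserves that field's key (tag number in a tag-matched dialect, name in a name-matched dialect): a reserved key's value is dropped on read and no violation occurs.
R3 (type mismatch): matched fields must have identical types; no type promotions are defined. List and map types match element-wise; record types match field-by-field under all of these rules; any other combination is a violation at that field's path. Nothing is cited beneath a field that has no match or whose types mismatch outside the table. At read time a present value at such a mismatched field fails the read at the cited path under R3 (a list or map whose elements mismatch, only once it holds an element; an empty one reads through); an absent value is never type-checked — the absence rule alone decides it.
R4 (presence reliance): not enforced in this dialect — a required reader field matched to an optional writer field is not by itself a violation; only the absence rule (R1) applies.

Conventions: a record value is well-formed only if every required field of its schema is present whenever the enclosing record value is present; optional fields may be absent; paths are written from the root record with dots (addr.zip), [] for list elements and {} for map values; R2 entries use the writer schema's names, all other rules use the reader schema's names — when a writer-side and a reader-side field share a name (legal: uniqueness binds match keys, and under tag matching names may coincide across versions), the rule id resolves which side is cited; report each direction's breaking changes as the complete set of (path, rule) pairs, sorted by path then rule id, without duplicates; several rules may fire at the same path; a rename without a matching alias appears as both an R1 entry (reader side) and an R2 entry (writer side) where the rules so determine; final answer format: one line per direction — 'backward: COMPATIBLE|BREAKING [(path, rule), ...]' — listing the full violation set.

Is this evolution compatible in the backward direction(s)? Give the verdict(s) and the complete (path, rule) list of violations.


backward: BREAKING [(meta.signature, R2), (nickname, R3), (primary, R2)]

the writer's type comes first in each Profile pair
backward on Profile — v2 reading data written by v1:
  writer required, Meta -> Meta: reader meta maps from writer meta
  writer optional, int32 -> int32: reader attempts maps from writer attempts
  writer required, string -> int32: reader nickname maps from writer nickname
  writer optional, bytes -> bytes: reader avatar maps from writer avatar
  leftover writer field: primary
  meta.blob has no writer counterpart
  writer required, float32 -> float32: reader meta.height maps from writer meta.height
  writer optional, bool -> bool: reader meta.archived maps from writer meta.archived
  writer required, bytes -> bytes: reader meta.checksum maps from writer meta.checksum
  leftover writer field: meta.signature
  R2 fires at meta.signature
  R3 fires at nickname
  R2 fires at primary
  => backward verdict for Profile: BREAKING, 3 violation(s)


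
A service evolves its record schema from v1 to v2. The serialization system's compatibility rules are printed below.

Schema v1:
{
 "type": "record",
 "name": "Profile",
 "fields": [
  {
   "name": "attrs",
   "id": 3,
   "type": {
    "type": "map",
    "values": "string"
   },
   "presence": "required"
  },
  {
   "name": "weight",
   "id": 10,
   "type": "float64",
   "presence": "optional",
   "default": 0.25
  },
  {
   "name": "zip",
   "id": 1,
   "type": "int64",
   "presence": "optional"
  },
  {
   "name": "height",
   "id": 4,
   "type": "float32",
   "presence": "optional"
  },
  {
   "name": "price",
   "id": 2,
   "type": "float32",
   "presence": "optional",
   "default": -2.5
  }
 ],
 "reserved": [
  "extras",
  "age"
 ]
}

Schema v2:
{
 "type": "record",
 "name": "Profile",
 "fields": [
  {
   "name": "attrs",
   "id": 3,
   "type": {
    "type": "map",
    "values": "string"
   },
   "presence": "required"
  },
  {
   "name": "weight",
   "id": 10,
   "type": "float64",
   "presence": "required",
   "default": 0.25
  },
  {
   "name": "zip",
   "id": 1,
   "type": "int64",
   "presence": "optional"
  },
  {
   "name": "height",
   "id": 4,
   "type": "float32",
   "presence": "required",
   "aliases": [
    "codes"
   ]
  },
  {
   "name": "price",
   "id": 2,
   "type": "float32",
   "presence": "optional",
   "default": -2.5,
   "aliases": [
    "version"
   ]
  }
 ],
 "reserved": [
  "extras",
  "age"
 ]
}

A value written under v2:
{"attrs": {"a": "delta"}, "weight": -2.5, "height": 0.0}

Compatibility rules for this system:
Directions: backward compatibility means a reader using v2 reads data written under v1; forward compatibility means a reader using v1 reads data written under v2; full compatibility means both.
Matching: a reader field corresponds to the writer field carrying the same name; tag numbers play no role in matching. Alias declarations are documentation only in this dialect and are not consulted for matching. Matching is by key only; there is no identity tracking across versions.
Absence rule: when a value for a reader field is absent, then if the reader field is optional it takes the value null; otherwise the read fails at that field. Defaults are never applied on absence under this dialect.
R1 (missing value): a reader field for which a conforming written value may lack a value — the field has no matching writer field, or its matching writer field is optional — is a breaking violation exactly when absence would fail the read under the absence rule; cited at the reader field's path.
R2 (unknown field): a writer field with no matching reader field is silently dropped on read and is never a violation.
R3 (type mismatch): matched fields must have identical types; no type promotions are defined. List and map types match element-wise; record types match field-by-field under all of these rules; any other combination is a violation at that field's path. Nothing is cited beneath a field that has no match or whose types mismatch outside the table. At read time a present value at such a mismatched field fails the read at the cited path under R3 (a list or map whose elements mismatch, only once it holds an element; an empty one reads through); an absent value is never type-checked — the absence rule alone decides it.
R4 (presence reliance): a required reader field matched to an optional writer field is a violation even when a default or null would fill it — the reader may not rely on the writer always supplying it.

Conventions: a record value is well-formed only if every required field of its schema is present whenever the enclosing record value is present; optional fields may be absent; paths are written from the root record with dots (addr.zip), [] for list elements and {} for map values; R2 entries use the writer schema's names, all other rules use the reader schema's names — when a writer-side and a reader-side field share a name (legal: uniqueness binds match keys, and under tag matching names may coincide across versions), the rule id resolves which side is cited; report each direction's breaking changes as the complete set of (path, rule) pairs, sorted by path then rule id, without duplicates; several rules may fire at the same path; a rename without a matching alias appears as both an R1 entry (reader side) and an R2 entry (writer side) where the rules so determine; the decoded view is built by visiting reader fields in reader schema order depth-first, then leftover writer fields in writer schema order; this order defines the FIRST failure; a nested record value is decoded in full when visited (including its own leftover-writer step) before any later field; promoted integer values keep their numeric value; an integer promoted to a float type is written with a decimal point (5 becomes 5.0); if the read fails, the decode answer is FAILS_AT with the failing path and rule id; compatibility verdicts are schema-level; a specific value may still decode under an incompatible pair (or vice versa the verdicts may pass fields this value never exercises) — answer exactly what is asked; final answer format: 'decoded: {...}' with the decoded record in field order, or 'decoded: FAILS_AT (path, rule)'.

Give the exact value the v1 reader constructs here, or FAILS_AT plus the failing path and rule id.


decoded: {"attrs": {"a": "delta"}, "weight": -2.5, "zip": null, "height": 0.0, "price": null}

in Profile below, arrows point writer -> reader
migrating the Profile value to v1:
  attrs := {"a": "delta"}
  weight := -2.5
  zip := null (absent, optional -> null)
  height := 0.0
  price := null (absent, optional -> null)
  => decoded: {"attrs": {"a": "delta"}, "weight": -2.5, "zip": null, "height": 0.0, "price": null}
checking off the Profile differences that do not matter here:
  field height in record Profile: optional changed to required -> matters for Profile compatibility verdicts, not for this value's decode
  field weight in record Profile: optional changed to required -> matters for Profile compatibility verdicts, not for this value's decode


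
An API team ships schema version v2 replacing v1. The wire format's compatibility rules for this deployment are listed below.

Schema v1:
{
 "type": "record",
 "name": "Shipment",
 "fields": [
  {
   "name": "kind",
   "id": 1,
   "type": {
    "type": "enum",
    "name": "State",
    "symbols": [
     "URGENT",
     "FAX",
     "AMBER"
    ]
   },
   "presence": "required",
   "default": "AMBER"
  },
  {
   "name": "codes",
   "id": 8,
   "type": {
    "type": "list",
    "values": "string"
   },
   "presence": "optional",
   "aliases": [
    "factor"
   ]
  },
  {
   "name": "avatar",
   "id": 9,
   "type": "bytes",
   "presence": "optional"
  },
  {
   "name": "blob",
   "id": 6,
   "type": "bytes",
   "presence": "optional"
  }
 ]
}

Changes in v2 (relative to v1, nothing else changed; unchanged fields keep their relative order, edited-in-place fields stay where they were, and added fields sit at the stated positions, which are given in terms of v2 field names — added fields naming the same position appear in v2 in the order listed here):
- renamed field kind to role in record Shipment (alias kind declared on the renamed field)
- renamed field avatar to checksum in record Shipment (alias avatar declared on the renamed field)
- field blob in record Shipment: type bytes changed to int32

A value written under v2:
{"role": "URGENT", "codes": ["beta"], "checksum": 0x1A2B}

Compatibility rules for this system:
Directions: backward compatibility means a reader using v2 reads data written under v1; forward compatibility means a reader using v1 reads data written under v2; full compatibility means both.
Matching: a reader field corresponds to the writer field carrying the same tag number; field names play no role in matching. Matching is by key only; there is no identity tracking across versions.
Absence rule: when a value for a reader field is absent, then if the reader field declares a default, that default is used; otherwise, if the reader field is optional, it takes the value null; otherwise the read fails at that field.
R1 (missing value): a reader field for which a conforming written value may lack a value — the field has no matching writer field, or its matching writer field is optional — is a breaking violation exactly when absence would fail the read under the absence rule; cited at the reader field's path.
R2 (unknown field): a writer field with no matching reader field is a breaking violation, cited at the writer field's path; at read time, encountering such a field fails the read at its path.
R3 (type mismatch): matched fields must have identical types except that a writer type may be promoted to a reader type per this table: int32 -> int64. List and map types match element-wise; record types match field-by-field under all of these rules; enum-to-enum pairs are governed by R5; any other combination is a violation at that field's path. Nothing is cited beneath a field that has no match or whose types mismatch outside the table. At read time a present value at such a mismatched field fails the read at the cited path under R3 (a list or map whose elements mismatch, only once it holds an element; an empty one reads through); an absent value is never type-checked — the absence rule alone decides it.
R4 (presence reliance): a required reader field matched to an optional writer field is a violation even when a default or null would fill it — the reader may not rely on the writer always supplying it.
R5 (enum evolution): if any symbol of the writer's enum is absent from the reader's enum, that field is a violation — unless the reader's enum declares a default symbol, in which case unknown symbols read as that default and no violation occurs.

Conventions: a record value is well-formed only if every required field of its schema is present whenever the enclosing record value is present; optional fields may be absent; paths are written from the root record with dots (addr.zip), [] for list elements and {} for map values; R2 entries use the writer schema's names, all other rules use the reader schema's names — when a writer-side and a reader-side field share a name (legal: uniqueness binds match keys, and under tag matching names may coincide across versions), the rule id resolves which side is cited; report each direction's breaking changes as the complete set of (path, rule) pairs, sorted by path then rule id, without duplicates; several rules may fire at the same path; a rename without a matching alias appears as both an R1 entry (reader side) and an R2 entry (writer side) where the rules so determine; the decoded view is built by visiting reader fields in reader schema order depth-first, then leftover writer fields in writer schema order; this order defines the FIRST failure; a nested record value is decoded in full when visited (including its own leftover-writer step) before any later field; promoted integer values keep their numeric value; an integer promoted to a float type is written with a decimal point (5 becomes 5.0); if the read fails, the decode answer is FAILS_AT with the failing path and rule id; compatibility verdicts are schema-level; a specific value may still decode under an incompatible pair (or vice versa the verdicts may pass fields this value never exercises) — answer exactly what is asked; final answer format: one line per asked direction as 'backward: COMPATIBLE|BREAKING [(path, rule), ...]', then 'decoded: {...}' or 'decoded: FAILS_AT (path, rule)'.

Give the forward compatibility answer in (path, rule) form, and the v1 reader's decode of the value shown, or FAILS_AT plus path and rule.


the writer's type comes first in each Shipment pair
checking forward for Shipment: reader v1 against writer v2:
  kind <- role (State -> State, writer required)
  codes <- codes (list<string> -> list<string>, writer optional)
  avatar <- checksum (bytes -> bytes, writer optional)
  blob <- blob (int32 -> bytes, writer optional)
  violation R3 at blob
  => 1 violation(s): forward is BREAKING for Shipment
decode (reader v1):
  kind := "URGENT" (from writer role)
  codes := ["beta"]
  avatar := 0x1A2B (from writer checksum)
  blob := null (not supplied -> null)
  => decoded: {"kind": "URGENT", "codes": ["beta"], "avatar": 0x1A2B, "blob": null}
checking off the Shipment differences that do not matter here:
  renamed field kind to role in record Shipment (alias kind declared on the renamed field) -> fires no rule on Shipment, leaving the asked answer as it is
  renamed field avatar to checksum in record Shipment (alias avatar declared on the renamed field) -> fires no rule on Shipment, leaving the asked answer as it is

forward: BREAKING [(blob, R3)]; decoded: {"kind": "URGENT", "codes": ["beta"], "avatar": 0x1A2B, "blob": null}


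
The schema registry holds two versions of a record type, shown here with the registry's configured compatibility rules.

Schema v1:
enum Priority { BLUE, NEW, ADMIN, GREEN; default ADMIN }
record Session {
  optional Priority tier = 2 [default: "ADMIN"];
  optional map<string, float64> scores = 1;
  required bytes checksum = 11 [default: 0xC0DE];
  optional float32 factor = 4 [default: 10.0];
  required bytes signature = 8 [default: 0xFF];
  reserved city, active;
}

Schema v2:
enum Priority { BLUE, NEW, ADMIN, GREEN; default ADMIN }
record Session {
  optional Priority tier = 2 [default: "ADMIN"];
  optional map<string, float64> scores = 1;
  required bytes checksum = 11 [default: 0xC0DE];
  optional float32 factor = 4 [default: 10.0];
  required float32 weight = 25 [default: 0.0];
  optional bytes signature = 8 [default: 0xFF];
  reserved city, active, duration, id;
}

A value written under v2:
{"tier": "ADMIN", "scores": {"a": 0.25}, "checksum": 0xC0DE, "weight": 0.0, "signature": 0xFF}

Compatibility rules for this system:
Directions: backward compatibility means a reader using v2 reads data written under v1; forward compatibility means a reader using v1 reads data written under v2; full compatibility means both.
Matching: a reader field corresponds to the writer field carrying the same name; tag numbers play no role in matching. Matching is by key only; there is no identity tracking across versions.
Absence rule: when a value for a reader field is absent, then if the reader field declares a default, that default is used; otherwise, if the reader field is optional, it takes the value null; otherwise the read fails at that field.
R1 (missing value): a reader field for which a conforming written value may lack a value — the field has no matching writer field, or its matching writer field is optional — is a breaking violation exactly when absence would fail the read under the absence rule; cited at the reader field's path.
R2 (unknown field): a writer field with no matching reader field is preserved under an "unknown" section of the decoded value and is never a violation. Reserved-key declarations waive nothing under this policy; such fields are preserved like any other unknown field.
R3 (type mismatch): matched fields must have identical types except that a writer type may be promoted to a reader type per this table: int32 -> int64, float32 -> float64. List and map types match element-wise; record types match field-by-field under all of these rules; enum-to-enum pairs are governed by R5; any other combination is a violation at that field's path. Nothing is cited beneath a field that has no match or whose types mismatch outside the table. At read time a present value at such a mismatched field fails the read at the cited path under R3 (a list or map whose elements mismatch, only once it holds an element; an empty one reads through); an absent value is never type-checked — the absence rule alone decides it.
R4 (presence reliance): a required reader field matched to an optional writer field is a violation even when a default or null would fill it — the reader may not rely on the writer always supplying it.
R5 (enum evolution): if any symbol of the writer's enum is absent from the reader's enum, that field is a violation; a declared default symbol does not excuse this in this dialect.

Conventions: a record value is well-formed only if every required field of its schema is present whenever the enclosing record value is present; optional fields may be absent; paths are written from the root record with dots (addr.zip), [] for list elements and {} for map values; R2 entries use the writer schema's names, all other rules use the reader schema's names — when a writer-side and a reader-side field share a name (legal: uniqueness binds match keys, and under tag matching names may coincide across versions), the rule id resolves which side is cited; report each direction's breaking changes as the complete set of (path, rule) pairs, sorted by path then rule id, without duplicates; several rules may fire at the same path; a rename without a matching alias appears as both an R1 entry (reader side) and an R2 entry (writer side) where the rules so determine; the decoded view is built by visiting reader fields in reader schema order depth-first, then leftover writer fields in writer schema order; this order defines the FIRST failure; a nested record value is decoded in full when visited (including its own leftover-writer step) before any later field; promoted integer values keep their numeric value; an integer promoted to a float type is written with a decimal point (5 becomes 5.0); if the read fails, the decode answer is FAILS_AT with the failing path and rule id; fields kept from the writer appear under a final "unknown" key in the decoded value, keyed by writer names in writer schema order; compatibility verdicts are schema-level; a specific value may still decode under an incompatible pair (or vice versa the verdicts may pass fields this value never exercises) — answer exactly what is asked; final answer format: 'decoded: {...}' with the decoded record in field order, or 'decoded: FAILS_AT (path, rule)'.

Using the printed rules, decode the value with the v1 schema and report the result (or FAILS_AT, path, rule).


decoded: {"tier": "ADMIN", "scores": {"a": 0.25}, "checksum": 0xC0DE, "factor": 10.0, "signature": 0xFF, "unknown": {"weight": 0.0}}

the writer's type comes first in each Session pair
decode walk for Session under reader schema v1:
  tier := "ADMIN"
  scores := {"a": 0.25}
  checksum := 0xC0DE
  factor := 10.0 (missing; default applied)
  signature := 0xFF
  writer weight: kept under "unknown"
  => decoded: {"tier": "ADMIN", "scores": {"a": 0.25}, "checksum": 0xC0DE, "factor": 10.0, "signature": 0xFF, "unknown": {"weight": 0.0}}
diffs on Session not affecting the asked answer:
  field signature in record Session: required changed to optional -> a verdict-level change on Session — the shown value reads the same


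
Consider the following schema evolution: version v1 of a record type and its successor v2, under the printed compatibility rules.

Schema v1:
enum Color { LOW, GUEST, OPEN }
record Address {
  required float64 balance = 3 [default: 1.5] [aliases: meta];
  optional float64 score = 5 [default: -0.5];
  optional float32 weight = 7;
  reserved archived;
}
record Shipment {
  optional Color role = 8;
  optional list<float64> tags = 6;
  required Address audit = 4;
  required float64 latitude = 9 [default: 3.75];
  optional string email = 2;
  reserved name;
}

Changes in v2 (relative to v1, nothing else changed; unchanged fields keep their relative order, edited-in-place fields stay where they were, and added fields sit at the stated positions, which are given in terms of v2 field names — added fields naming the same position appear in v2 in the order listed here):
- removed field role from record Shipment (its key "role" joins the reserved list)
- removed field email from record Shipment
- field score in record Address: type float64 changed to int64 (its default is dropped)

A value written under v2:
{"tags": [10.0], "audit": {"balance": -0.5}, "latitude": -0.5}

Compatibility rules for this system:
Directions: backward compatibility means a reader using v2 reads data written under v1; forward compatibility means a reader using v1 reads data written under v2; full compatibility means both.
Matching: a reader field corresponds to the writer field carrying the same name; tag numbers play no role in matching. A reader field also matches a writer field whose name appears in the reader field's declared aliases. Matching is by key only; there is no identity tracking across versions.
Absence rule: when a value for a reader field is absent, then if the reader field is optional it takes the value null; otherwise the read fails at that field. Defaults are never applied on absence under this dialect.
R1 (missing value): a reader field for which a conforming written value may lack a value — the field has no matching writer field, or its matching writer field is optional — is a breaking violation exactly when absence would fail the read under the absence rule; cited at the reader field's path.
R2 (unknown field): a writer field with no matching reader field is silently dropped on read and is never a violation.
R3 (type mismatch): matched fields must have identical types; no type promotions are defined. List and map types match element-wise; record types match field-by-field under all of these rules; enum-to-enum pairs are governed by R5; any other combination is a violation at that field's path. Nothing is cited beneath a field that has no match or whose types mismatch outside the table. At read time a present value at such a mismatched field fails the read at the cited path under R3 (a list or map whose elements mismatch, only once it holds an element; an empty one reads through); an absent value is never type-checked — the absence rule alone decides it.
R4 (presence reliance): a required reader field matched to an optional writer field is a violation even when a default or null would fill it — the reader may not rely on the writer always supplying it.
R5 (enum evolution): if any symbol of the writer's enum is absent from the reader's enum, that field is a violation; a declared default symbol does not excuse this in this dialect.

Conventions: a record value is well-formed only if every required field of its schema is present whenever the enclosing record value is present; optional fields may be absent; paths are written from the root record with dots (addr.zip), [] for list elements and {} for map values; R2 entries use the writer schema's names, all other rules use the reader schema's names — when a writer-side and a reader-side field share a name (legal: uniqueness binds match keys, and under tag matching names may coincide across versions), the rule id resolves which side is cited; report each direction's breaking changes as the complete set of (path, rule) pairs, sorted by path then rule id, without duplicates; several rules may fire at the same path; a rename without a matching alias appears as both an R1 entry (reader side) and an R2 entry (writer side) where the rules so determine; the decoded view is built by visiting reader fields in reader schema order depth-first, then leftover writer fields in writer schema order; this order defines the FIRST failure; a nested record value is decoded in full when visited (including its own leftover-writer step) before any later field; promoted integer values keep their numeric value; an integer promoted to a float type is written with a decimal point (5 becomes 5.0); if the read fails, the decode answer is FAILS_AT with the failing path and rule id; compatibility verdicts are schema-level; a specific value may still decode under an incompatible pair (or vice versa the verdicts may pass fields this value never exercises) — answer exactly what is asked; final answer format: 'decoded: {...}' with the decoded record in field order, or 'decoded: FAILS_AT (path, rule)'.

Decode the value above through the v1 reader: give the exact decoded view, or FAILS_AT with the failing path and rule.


decoded: {"role": null, "tags": [10.0], "audit": {"balance": -0.5, "score": null, "weight": null}, "latitude": -0.5, "email": null}

each type pair in Shipment: writer, then reader
decode walk for Shipment under reader schema v1:
  role := null (not supplied -> null)
  tags := [10.0]
  audit.balance := -0.5
  audit.score := null (not supplied -> null)
  audit.weight := null (not supplied -> null)
  latitude := -0.5
  email := null (not supplied -> null)
  => decoded: {"role": null, "tags": [10.0], "audit": {"balance": -0.5, "score": null, "weight": null}, "latitude": -0.5, "email": null}
remaining Shipment differences; none change what is asked:
  removed field role from record Shipment (its key "role" joins the reserved list) -> no rule fires on it and the decoded Shipment view is identical with or without it
  removed field email from record Shipment -> no rule fires on it and the decoded Shipment view is identical with or without it
  field score in record Address: type float64 changed to int64 (its default is dropped) -> affects the rule determinations only; this particular Shipment value decodes identically


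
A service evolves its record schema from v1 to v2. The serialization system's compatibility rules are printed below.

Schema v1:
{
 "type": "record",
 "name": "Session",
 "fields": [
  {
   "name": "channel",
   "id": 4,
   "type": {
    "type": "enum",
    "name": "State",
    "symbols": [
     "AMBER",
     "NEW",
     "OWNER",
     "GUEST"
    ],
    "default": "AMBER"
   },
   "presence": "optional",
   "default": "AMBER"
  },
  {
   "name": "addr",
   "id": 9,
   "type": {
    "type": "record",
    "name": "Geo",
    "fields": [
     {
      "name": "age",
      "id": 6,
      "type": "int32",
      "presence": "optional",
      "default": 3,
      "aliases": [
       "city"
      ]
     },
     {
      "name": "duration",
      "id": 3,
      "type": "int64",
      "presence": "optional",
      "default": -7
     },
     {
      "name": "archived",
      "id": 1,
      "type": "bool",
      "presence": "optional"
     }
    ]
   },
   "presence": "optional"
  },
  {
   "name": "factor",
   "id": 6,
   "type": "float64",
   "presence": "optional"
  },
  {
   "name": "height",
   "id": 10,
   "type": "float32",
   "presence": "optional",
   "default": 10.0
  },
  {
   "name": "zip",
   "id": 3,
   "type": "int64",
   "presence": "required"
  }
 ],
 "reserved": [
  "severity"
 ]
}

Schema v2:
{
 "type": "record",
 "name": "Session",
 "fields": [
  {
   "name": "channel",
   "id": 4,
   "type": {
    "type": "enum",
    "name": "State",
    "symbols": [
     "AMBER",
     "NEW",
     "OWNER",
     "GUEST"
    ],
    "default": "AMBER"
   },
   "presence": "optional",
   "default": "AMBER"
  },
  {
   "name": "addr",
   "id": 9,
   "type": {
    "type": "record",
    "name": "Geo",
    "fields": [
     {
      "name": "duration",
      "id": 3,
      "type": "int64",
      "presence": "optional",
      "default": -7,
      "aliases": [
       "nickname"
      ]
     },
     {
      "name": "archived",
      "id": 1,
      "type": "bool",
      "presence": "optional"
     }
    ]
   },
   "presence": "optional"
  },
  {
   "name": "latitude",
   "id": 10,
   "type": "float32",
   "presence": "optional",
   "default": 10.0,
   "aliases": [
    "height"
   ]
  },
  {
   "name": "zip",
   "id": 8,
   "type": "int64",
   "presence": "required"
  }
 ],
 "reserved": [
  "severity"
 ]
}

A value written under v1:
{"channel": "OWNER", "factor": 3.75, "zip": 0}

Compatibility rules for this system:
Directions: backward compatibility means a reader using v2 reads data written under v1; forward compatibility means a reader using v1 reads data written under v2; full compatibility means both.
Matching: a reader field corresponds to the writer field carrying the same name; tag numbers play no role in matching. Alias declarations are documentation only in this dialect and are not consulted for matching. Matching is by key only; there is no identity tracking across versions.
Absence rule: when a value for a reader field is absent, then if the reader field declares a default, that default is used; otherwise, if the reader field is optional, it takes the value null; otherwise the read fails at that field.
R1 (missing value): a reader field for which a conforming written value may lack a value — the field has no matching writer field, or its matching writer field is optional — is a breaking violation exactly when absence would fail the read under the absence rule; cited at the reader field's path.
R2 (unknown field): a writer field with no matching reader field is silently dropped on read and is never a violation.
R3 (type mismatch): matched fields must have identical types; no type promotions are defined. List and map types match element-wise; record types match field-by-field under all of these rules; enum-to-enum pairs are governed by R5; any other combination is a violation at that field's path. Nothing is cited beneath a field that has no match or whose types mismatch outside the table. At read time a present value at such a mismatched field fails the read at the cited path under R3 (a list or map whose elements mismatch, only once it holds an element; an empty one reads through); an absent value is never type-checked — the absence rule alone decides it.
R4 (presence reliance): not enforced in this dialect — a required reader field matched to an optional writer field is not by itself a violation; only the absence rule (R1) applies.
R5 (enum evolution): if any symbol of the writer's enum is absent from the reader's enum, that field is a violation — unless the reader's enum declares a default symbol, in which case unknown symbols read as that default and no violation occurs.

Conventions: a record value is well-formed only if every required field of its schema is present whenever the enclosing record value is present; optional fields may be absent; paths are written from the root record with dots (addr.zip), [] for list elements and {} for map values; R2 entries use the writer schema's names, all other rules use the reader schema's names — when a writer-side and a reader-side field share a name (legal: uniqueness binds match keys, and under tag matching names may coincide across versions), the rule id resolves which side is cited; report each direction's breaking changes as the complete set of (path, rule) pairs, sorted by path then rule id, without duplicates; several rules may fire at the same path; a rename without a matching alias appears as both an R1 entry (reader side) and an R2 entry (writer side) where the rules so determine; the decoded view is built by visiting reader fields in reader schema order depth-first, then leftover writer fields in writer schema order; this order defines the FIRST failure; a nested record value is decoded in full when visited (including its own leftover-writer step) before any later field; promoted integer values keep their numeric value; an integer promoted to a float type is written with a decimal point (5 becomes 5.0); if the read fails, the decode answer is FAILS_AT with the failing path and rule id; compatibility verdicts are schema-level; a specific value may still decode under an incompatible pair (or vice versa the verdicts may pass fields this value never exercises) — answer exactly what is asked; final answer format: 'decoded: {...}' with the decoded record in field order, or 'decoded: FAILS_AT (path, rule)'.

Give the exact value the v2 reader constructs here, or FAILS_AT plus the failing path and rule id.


arrows below run writer -> reader for Session
decode (reader v2):
  channel := "OWNER"
  addr := null (missing; optional => null)
  latitude := 10.0 (missing; default applied)
  zip := 0
  writer factor: no reader field; dropped
  => decoded: {"channel": "OWNER", "addr": null, "latitude": 10.0, "zip": 0}
the rest of the Session diff is inert for this question:
  removed field age from record Geo -> inert under this dialect — no rule fires on Session and the result does not move
  field zip in record Session: tag 3 changed to 8 -> inert under this dialect — no rule fires on Session and the result does not move

decoded: {"channel": "OWNER", "addr": null, "latitude": 10.0, "zip": 0}
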